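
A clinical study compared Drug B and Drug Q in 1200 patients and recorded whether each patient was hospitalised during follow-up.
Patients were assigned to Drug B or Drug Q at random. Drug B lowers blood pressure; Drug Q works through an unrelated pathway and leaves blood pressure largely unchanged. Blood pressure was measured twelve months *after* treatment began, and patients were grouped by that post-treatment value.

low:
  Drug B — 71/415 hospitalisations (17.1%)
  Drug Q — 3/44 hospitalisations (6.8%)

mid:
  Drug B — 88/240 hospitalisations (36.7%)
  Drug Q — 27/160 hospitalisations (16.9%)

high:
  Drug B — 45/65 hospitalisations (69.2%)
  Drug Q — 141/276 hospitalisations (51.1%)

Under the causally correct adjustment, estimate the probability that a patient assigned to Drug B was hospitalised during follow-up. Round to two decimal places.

Drug Q is lower inside every blood pressure stratum but Drug B is lower in aggregate. Whether to stratify depends on how blood pressure relates to the drug.
Blood pressure lies on the pathway drug → blood pressure → outcome, so adjusting for it blocks the indirect effect. For the total causal effect of drug, use the unadjusted pooled rates.
So P(outcome | do(Drug B)) is just the pooled rate for Drug B: 204/720 = 0.283.

0.28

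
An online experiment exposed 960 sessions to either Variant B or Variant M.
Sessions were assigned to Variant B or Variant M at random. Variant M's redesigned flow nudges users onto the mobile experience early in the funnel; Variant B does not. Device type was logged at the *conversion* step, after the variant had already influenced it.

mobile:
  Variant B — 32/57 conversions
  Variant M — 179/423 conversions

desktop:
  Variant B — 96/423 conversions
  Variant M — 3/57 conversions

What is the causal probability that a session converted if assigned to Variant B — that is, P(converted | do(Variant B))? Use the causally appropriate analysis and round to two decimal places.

The stratified and pooled comparisons disagree (Variant B wins within each device type; Variant M wins overall), so the answer turns on the causal role of device type.
Because the variant influences device type, device type is a post-treatment mediator, not a confounder. Stratifying on it would bias the estimate; the causal effect is the crude pooled difference.
So P(outcome | do(Variant B)) is just the pooled rate for Variant B: 128/480 = 0.267.

0.27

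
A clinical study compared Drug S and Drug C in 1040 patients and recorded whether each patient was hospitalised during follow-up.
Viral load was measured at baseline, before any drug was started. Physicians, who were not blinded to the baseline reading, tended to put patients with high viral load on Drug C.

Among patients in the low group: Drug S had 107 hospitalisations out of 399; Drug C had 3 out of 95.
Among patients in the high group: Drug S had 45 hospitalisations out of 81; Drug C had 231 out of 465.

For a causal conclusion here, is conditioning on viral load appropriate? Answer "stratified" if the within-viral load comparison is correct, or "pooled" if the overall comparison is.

Within every viral load level Drug C has the lower rate, yet pooled Drug S does — Simpson's reversal.
The imbalance in viral load arose from how patients were allocated, not from anything the drug did; and viral load independently affects the outcome. The pooled gap is confounded — condition on viral load.
Within each level — low: 26.8% vs 3.2%; high: 55.6% vs 49.7% — Drug C is lower every time.

stratified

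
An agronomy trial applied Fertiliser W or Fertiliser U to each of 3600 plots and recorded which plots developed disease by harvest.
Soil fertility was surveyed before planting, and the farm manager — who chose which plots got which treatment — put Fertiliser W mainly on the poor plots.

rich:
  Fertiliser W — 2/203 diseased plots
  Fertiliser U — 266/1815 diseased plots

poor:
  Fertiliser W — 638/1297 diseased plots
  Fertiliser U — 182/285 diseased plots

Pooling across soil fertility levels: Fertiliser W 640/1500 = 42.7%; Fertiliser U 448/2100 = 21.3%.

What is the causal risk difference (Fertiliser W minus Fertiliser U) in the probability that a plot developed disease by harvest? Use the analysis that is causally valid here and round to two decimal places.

-0.14

Soil fertility satisfies the back-door criterion: it is not a descendant of the fertiliser, and it blocks the spurious path from fertiliser to outcome. Adjusting for it (i.e., using the within-soil fertility rates) gives the causal effect.
Adjusting over the population distribution of soil fertility: 0.561·(0.010−0.147) + 0.439·(0.492−0.639) = -0.141.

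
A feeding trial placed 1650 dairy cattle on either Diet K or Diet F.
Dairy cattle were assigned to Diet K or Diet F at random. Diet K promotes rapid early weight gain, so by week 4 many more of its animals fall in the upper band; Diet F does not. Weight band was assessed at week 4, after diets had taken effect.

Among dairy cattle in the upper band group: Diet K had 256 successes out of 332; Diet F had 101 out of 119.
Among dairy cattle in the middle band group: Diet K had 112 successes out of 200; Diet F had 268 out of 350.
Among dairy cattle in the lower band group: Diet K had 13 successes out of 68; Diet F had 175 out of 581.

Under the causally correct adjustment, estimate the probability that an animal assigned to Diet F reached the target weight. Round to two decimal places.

0.52

Stratifying would compare diets among dairy cattle the diets themselves sorted into week-4 weight band groups — a form of selection on an intermediate. The unconditioned pooled rates give the total causal effect.
So P(outcome | do(Diet F)) is just the pooled rate for Diet F: 544/1050 = 0.518.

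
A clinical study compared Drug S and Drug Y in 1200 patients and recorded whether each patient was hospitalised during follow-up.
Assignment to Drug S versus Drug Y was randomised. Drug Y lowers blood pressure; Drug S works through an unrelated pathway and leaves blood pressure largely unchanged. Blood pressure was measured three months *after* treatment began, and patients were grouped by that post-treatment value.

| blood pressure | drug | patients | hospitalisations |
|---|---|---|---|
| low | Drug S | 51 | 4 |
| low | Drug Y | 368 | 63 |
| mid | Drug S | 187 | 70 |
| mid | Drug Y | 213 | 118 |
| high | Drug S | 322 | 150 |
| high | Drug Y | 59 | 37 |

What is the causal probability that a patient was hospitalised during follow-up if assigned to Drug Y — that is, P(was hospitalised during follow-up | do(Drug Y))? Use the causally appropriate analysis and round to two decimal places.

Because the drug influences blood pressure, blood pressure is a post-treatment mediator, not a confounder. Stratifying on it would bias the estimate; the causal effect is the crude pooled difference.
So P(outcome | do(Drug Y)) is just the pooled rate for Drug Y: 218/640 = 0.341.

0.34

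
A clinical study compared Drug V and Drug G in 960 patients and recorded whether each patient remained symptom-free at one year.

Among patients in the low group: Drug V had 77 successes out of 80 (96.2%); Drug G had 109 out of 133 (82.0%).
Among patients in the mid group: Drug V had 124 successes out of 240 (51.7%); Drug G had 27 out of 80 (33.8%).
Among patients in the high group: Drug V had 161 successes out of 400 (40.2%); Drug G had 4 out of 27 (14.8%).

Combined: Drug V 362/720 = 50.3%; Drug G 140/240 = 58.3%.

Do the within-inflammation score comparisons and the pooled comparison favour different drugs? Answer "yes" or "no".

yes

Within each inflammation score level (low 96.2% vs 82.0%; mid 51.7% vs 33.8%; high 40.2% vs 14.8%), Drug V has the higher rate every time. Pooled: 50.3% vs 58.3% — Drug G has the higher rate overall. The two comparisons disagree.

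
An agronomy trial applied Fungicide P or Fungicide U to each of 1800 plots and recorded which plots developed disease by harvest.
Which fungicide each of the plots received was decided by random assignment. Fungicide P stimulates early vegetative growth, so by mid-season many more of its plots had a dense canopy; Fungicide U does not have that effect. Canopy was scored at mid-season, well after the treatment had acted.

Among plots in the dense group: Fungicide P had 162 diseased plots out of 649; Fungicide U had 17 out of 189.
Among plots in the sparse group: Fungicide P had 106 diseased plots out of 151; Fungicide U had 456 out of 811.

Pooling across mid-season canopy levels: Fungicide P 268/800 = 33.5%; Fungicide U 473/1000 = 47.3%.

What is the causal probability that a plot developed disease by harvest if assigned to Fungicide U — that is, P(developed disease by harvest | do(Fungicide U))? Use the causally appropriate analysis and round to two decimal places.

0.47

Because the fungicide influences mid-season canopy, mid-season canopy is a post-treatment mediator, not a confounder. Stratifying on it would bias the estimate; the causal effect is the crude pooled difference.
So P(outcome | do(Fungicide U)) is just the pooled rate for Fungicide U: 473/1000 = 0.473.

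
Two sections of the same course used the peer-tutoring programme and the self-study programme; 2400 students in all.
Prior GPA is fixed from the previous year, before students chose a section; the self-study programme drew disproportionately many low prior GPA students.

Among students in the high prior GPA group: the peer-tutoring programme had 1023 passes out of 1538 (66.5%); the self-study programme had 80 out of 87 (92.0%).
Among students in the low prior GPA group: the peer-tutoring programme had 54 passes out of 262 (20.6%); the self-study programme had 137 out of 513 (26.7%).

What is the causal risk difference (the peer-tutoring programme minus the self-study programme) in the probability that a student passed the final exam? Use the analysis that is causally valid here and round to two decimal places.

Here prior GPA band is a common cause — it drives both which teaching method a case falls under and the outcome. The crude comparison mixes populations; the stratum-specific rates are the causally relevant ones.
Adjusting over the population distribution of prior GPA band: 0.677·(0.665−0.920) + 0.323·(0.206−0.267) = -0.192.

-0.19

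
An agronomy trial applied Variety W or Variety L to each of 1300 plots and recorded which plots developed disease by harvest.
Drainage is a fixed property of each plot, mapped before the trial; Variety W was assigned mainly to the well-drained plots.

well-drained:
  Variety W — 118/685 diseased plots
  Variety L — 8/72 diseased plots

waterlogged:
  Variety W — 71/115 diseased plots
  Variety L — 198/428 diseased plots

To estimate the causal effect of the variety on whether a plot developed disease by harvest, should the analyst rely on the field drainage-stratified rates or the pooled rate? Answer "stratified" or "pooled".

stratified

The field drainage-specific comparison favours Variety L throughout, but the pooled figures favour Variety W. The question is whether to condition on field drainage.
Field drainage differs across varietys for reasons unrelated to any effect of the variety itself, and it separately predicts the outcome — a classic confounder. We must compare within field drainage levels.
Within each level — well-drained: 17.2% vs 11.1%; waterlogged: 61.7% vs 46.3% — Variety L is lower every time.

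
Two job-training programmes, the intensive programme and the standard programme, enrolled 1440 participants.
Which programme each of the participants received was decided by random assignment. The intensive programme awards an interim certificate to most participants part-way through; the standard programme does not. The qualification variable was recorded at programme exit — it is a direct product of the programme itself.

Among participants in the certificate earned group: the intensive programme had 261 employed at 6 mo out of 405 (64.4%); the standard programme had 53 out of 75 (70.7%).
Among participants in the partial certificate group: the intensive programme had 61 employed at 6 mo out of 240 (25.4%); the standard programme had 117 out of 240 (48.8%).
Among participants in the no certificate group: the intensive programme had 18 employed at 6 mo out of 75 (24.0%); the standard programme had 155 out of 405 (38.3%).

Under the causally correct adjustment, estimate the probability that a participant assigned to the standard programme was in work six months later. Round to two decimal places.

0.45

The distribution of qualification attained during the programme is itself part of what the programme does — it is an intermediate outcome. Holding it fixed would remove that part of the effect; the total effect is the pooled difference.
So P(outcome | do(the standard programme)) is just the pooled rate for the standard programme: 325/720 = 0.451.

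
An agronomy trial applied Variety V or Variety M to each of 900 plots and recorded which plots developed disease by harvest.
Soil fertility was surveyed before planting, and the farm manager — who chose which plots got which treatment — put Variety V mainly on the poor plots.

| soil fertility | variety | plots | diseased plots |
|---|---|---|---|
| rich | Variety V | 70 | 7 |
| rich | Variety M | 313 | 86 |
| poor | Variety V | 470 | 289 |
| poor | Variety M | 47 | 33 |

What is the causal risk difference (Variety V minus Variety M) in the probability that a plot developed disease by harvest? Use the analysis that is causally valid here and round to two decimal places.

-0.12

Variety V is lower inside every soil fertility stratum but Variety M is lower in aggregate. Whether to stratify depends on how soil fertility relates to the variety.
Soil fertility satisfies the back-door criterion: it is not a descendant of the variety, and it blocks the spurious path from variety to outcome. Adjusting for it (i.e., using the within-soil fertility rates) gives the causal effect.
Adjusting over the population distribution of soil fertility: 0.426·(0.100−0.275) + 0.574·(0.615−0.702) = -0.124.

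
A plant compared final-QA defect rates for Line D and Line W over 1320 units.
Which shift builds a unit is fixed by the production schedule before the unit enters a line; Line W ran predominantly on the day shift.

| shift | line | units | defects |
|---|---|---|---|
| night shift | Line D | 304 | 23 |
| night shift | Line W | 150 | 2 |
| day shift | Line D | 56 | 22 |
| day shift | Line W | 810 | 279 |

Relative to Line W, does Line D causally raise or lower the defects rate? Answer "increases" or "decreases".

Shift is set before the line has any effect — it is not caused by the line — and it independently drives the outcome. That makes it a confounder, so the causal comparison is within shift levels.
Within each level — night shift: 7.6% vs 1.3%; day shift: 39.3% vs 34.4% — Line W is lower every time.

increases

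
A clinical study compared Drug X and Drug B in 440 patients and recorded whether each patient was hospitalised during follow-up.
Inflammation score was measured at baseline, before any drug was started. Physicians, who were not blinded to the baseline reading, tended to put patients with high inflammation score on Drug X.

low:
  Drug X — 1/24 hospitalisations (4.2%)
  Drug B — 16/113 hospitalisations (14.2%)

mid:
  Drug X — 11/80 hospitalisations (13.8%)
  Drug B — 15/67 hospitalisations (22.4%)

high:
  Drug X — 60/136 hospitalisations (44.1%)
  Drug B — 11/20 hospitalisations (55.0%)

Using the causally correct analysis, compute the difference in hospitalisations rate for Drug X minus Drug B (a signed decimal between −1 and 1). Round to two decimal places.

-0.10

Here inflammation score is a common cause — it drives both which drug a case falls under and the outcome. The crude comparison mixes populations; the stratum-specific rates are the causally relevant ones.
Adjusting over the population distribution of inflammation score: 0.311·(0.042−0.142) + 0.334·(0.138−0.224) + 0.355·(0.441−0.550) = -0.099.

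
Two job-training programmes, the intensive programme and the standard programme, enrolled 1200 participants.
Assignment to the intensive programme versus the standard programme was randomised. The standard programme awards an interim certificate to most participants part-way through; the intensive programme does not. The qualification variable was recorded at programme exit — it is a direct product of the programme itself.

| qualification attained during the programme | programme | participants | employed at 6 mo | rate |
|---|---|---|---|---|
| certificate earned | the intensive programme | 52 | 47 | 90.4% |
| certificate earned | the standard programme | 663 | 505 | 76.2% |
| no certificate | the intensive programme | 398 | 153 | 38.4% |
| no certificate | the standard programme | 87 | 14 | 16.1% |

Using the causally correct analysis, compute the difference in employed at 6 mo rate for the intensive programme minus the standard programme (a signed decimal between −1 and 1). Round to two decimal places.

-0.25

Qualification attained during the programme here is a post-treatment variable shaped by the programme; conditioning on it would introduce bias rather than remove it. The overall comparison is the causal one.
The causal difference is the pooled difference: 0.444 − 0.692 = -0.248.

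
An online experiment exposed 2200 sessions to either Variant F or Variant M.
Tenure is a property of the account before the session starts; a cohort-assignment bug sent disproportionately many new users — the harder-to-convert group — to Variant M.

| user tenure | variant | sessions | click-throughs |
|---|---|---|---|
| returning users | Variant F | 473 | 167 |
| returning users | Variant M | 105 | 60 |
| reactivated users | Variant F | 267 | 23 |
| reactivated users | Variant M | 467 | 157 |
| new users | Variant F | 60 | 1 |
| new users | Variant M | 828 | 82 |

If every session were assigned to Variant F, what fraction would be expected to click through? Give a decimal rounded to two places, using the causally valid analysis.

Within every user tenure level Variant M has the higher rate, yet pooled Variant F does — Simpson's reversal.
User tenure differs across variants for reasons unrelated to any effect of the variant itself, and it separately predicts the outcome — a classic confounder. We must compare within user tenure levels.
Standardising Variant F to the population user tenure mix: 0.263·167/473 + 0.334·23/267 + 0.404·1/60 = 0.128.

0.13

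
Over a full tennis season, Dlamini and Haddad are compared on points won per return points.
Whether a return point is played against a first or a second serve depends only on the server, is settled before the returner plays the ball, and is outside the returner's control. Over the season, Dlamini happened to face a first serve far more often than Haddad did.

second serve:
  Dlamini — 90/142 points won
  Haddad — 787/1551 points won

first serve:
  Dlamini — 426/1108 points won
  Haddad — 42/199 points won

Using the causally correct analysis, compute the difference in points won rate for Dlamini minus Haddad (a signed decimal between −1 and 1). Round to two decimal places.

+0.15

Serve type is set before the player has any effect — it is not caused by the player — and it independently drives the outcome. That makes it a confounder, so the causal comparison is within serve type levels.
Adjusting over the population distribution of serve type: 0.564·(0.634−0.507) + 0.436·(0.384−0.211) = +0.147.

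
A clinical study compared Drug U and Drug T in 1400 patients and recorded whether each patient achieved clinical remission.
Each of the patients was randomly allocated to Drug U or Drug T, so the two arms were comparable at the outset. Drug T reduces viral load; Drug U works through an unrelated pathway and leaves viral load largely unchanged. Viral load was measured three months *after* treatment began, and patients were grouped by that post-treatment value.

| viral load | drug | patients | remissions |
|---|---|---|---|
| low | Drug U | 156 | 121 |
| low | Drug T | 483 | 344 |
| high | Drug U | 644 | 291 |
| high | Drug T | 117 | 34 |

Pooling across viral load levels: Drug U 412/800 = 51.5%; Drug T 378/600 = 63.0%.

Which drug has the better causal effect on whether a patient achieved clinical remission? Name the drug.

Viral load is downstream of the drug. One should not condition on a consequence of treatment, so the overall rates are the right comparison.
Pooled: Drug U 51.5% vs Drug T 63.0%; Drug T is higher overall.

Drug T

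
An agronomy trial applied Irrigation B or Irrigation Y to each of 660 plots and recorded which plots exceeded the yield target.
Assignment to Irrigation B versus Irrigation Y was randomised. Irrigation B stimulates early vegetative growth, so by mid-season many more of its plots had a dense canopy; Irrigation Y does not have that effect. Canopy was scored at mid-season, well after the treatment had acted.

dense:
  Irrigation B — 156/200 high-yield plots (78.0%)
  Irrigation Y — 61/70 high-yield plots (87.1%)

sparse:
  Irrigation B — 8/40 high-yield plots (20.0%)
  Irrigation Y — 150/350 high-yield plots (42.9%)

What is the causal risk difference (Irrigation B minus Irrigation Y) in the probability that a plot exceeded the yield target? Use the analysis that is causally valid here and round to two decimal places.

The stratified and pooled comparisons disagree (Irrigation Y wins within each mid-season canopy; Irrigation B wins overall), so the answer turns on the causal role of mid-season canopy.
Mid-season canopy here is a post-treatment variable shaped by the irrigation; conditioning on it would introduce bias rather than remove it. The overall comparison is the causal one.
The causal difference is the pooled difference: 0.683 − 0.502 = +0.181.

+0.18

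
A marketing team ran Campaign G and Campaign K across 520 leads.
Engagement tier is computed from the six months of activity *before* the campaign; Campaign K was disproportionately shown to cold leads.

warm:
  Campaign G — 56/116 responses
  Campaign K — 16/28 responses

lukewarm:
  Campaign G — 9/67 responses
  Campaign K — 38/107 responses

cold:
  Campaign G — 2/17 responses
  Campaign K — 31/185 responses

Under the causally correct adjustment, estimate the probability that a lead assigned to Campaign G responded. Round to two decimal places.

0.22

Engagement tier differs across campaigns for reasons unrelated to any effect of the campaign itself, and it separately predicts the outcome — a classic confounder. We must compare within engagement tier levels.
Standardising Campaign G to the population engagement tier mix: 0.277·56/116 + 0.335·9/67 + 0.388·2/17 = 0.224.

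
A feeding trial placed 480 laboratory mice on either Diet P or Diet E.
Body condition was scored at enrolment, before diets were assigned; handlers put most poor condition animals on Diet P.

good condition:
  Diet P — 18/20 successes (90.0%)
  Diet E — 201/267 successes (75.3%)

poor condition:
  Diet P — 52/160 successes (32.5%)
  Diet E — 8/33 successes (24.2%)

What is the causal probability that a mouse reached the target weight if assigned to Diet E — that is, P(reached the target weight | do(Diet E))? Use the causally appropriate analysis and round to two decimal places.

0.55

The imbalance in starting body condition arose from how laboratory mice were allocated, not from anything the diet did; and starting body condition independently affects the outcome. The pooled gap is confounded — condition on starting body condition.
Standardising Diet E to the population starting body condition mix: 0.598·201/267 + 0.402·8/33 = 0.548.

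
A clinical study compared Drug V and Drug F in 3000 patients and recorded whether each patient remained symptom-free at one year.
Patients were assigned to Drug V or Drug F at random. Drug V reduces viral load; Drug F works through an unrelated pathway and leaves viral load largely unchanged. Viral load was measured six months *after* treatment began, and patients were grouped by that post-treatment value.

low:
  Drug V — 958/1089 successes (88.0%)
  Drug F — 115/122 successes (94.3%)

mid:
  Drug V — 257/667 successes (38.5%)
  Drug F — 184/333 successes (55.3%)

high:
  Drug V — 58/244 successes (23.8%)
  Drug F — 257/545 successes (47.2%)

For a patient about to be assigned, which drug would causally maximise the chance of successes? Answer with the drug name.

Within every viral load level Drug F has the higher rate, yet pooled Drug V does — Simpson's reversal.
The distribution of viral load is itself part of what the drug does — it is an intermediate outcome. Holding it fixed would remove that part of the effect; the total effect is the pooled difference.
Pooled: Drug V 63.6% vs Drug F 55.6%; Drug V is higher overall.

Drug V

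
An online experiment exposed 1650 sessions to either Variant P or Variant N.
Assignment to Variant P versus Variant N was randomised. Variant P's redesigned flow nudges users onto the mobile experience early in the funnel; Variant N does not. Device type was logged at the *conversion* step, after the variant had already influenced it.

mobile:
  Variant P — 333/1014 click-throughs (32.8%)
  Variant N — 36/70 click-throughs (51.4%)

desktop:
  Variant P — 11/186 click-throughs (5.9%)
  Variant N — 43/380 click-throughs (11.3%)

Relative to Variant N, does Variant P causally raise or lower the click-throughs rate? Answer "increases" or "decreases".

increases

Device type is downstream of the variant. One should not condition on a consequence of treatment, so the overall rates are the right comparison.
Pooled: Variant P 28.7% vs Variant N 17.6%; Variant P is higher overall.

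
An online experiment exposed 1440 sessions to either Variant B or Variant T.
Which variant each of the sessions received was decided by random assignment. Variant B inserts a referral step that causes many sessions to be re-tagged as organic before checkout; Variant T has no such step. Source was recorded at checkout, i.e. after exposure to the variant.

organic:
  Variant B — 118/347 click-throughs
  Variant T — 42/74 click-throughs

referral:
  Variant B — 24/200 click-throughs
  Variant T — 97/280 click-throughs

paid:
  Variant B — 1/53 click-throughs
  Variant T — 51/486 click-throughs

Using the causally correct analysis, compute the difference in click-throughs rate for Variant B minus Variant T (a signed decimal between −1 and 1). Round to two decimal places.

+0.01

The traffic source-specific comparison favours Variant T throughout, but the pooled figures favour Variant B. The question is whether to condition on traffic source.
Traffic source lies on the pathway variant → traffic source → outcome, so adjusting for it blocks the indirect effect. For the total causal effect of variant, use the unadjusted pooled rates.
The causal difference is the pooled difference: 0.238 − 0.226 = +0.012.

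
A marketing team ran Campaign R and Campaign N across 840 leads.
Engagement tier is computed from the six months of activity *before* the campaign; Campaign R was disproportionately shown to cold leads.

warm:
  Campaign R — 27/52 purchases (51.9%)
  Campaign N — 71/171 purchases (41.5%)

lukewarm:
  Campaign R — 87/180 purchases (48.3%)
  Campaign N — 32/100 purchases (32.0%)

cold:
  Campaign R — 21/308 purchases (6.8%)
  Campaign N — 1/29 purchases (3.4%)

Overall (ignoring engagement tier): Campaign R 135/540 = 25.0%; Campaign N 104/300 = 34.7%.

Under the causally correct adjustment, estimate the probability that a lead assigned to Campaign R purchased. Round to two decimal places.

0.33

The stratified and pooled comparisons disagree (Campaign R wins within each engagement tier; Campaign N wins overall), so the answer turns on the causal role of engagement tier.
Nothing the campaign does changes engagement tier; the imbalance is an allocation artefact. With engagement tier also predicting the outcome, the pooled figure is confounded, and the within-stratum comparison is the causal one.
Standardising Campaign R to the population engagement tier mix: 0.265·27/52 + 0.333·87/180 + 0.401·21/308 = 0.326.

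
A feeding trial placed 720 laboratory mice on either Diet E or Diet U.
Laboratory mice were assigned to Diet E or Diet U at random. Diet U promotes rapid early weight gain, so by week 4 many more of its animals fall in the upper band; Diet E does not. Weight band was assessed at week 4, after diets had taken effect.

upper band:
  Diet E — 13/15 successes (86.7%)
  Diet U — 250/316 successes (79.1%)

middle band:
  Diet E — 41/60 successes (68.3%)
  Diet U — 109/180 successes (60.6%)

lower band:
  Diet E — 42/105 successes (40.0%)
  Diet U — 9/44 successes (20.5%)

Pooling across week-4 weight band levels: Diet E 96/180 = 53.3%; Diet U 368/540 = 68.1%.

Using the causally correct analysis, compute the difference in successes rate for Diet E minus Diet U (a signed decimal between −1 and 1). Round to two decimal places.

-0.15

The week-4 weight band-specific comparison favours Diet E throughout, but the pooled figures favour Diet U. The question is whether to condition on week-4 weight band.
Week-4 weight band is downstream of the diet. One should not condition on a consequence of treatment, so the overall rates are the right comparison.
The causal difference is the pooled difference: 0.533 − 0.681 = -0.148.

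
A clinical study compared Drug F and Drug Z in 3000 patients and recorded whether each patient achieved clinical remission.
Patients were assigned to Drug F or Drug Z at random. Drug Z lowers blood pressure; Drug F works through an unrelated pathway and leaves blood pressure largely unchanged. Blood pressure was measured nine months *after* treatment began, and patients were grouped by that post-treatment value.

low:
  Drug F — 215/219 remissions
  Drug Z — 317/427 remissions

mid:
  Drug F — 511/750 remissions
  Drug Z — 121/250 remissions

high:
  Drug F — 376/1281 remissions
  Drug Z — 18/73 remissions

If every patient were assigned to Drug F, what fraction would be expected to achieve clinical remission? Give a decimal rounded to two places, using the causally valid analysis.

0.49

The blood pressure-specific comparison favours Drug F throughout, but the pooled figures favour Drug Z. The question is whether to condition on blood pressure.
Blood pressure lies on the pathway drug → blood pressure → outcome, so adjusting for it blocks the indirect effect. For the total causal effect of drug, use the unadjusted pooled rates.
So P(outcome | do(Drug F)) is just the pooled rate for Drug F: 1102/2250 = 0.490.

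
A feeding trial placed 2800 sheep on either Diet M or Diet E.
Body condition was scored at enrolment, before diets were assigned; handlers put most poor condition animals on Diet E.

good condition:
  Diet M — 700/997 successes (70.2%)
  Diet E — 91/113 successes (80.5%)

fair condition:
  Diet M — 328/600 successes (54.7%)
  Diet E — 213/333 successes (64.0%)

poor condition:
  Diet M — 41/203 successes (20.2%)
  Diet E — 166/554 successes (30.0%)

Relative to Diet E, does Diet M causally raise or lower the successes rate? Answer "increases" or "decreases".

decreases

Nothing the diet does changes starting body condition; the imbalance is an allocation artefact. With starting body condition also predicting the outcome, the pooled figure is confounded, and the within-stratum comparison is the causal one.
Within each level — good condition: 70.2% vs 80.5%; fair condition: 54.7% vs 64.0%; poor condition: 20.2% vs 30.0% — Diet E is higher every time.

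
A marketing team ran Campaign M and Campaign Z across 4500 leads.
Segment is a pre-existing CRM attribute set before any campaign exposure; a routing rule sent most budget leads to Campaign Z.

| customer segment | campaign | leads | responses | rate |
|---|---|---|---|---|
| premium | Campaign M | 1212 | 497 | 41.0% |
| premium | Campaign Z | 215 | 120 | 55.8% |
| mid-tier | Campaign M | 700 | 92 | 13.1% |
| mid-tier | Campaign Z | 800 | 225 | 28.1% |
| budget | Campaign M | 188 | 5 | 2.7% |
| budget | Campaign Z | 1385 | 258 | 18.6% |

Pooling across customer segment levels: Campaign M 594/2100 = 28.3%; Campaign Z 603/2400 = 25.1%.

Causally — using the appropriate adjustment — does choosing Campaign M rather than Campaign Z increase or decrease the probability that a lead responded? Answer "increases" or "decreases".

The imbalance in customer segment arose from how leads were allocated, not from anything the campaign did; and customer segment independently affects the outcome. The pooled gap is confounded — condition on customer segment.
Within each level — premium: 41.0% vs 55.8%; mid-tier: 13.1% vs 28.1%; budget: 2.7% vs 18.6% — Campaign Z is higher every time.

decreases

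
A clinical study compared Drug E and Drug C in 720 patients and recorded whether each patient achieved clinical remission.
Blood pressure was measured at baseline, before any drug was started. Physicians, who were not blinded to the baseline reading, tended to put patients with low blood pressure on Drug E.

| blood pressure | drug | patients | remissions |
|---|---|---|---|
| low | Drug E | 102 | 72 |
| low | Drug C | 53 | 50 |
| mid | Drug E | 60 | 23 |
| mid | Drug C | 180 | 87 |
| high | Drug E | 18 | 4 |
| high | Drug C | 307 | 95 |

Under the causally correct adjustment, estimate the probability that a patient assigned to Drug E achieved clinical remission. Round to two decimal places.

0.38

The imbalance in blood pressure arose from how patients were allocated, not from anything the drug did; and blood pressure independently affects the outcome. The pooled gap is confounded — condition on blood pressure.
Standardising Drug E to the population blood pressure mix: 0.215·72/102 + 0.333·23/60 + 0.451·4/18 = 0.380.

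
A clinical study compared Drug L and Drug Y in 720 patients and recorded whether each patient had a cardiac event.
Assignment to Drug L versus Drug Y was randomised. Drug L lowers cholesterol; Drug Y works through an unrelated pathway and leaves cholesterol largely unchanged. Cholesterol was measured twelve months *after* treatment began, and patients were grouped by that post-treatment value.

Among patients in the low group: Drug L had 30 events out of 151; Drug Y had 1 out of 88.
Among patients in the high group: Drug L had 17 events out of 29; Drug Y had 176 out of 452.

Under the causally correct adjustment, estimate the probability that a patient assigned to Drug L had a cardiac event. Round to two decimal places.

Within every cholesterol level Drug Y has the lower rate, yet pooled Drug L does — Simpson's reversal.
Because the drug influences cholesterol, cholesterol is a post-treatment mediator, not a confounder. Stratifying on it would bias the estimate; the causal effect is the crude pooled difference.
So P(outcome | do(Drug L)) is just the pooled rate for Drug L: 47/180 = 0.261.

0.26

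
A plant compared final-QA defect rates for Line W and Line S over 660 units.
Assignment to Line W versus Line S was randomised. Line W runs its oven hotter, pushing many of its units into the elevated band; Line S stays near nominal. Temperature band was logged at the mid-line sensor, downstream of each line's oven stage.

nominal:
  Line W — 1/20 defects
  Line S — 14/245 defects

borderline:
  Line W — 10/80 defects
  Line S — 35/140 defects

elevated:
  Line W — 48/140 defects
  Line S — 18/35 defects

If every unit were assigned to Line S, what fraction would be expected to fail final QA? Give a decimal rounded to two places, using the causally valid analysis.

0.16

In-process temperature band here is a post-treatment variable shaped by the line; conditioning on it would introduce bias rather than remove it. The overall comparison is the causal one.
So P(outcome | do(Line S)) is just the pooled rate for Line S: 67/420 = 0.160.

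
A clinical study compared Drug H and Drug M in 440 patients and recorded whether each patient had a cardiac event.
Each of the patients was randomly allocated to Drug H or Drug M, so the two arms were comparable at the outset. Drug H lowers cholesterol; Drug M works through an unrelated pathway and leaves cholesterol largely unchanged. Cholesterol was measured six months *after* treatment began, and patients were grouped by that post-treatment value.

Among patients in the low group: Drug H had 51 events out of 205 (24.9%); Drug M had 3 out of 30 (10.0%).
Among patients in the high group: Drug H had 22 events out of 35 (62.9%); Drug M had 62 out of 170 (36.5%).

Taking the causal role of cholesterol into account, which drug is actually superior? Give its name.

Drug H

Cholesterol is downstream of the drug. One should not condition on a consequence of treatment, so the overall rates are the right comparison.
Pooled: Drug H 30.4% vs Drug M 32.5%; Drug H is lower overall.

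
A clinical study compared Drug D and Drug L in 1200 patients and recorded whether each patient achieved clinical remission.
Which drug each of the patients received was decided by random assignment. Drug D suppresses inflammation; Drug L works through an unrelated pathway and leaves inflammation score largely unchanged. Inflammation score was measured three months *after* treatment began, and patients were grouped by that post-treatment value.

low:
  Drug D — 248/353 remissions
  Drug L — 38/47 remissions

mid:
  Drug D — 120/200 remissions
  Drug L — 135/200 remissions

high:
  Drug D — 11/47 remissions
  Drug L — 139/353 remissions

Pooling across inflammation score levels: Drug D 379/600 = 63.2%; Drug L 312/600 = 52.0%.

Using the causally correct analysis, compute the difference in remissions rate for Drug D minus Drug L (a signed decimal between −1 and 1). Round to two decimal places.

Drug L is higher inside every inflammation score stratum but Drug D is higher in aggregate. Whether to stratify depends on how inflammation score relates to the drug.
Inflammation score is downstream of the drug. One should not condition on a consequence of treatment, so the overall rates are the right comparison.
The causal difference is the pooled difference: 0.632 − 0.520 = +0.112.

+0.11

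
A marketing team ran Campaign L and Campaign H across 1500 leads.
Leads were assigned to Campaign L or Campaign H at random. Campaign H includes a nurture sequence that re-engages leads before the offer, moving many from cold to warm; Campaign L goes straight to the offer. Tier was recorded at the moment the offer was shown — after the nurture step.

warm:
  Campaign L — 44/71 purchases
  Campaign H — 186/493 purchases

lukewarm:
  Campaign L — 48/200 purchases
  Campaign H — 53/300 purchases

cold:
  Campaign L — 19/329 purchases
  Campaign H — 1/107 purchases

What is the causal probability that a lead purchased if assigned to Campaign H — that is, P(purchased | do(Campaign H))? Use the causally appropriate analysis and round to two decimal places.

0.27

Engagement tier lies on the pathway campaign → engagement tier → outcome, so adjusting for it blocks the indirect effect. For the total causal effect of campaign, use the unadjusted pooled rates.
So P(outcome | do(Campaign H)) is just the pooled rate for Campaign H: 240/900 = 0.267.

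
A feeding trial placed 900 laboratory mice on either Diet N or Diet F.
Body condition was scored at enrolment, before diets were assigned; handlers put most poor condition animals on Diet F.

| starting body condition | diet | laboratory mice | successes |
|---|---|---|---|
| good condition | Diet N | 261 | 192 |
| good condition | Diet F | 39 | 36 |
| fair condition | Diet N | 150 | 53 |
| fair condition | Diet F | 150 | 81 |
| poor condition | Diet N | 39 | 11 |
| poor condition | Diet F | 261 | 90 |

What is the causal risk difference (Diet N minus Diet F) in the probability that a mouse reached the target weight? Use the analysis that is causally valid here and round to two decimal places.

-0.15

Starting body condition differs across diets for reasons unrelated to any effect of the diet itself, and it separately predicts the outcome — a classic confounder. We must compare within starting body condition levels.
Adjusting over the population distribution of starting body condition: 0.333·(0.736−0.923) + 0.333·(0.353−0.540) + 0.333·(0.282−0.345) = -0.146.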